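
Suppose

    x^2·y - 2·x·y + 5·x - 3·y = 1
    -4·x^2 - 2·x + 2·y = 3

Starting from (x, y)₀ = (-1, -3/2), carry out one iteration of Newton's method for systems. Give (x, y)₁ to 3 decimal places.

(-0.455, 0.864)

At (-1, -3/2): F = (-6.000, -8.000).
Jacobian J = [[2·x·y - 2·y + 5, x^2 - 2·x - 3], [-8·x - 2, 2]].
At the point, J = [[11.000, 0.000], [6.000, 2.000]] (det J = 22.000).
Solving J·Δ = −F gives Δ = (0.545, 2.364).
Then the next iterate is (x, y)₁ = (-0.455, 0.864).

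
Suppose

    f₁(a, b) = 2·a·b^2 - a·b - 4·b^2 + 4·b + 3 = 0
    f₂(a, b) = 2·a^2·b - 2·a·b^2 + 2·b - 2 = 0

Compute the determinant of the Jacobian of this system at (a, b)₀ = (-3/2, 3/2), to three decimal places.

J = [[2·b^2 - b, 4·a·b - a - 8·b + 4], [4·a·b - 2·b^2, 2·a^2 - 4·a·b + 2]].
At the point, J = [[3.000, -15.500], [-13.500, 15.500]].
det J = -162.750.

-162.750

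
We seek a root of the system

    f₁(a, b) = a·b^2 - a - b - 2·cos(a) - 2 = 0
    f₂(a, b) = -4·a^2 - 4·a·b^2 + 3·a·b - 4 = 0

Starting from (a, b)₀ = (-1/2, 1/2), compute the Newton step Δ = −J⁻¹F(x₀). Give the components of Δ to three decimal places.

(1.665, -4.483)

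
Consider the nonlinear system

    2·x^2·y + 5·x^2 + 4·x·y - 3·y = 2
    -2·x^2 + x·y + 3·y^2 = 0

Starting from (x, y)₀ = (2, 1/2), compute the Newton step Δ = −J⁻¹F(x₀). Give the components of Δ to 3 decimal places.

(-0.896, -0.093)

At (2, 1/2): F = (24.500, -6.250).
Jacobian J = [[4·x·y + 10·x + 4·y, 2·x^2 + 4·x - 3], [-4·x + y, x + 6·y]].
At the point, J = [[26.000, 13.000], [-7.500, 5.000]] (det J = 227.500).
Solving J·Δ = −F gives Δ = (-0.896, -0.093).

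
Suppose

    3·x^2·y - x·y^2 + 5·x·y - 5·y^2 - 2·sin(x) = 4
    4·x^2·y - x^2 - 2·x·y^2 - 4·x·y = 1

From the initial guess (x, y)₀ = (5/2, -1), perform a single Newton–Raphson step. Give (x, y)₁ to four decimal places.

(2.2207, -0.1669)

At (5/2, -1): F = (-43.946944, -27.2500).
Jacobian J = [[6·x·y - y^2 + 5·y - 2·cos(x), 3·x^2 - 2·x·y + 5·x - 10·y], [8·x·y - 2·x - 2·y^2 - 4·y, 4·x^2 - 4·x·y - 4·x]].
At the point, J = [[-19.397713, 46.2500], [-23.0000, 25.0000]] (det J = 578.807181).
Solving J·Δ = −F gives Δ = (-0.2793, 0.8331).
Then the next iterate is (x, y)₁ = (2.2207, -0.1669).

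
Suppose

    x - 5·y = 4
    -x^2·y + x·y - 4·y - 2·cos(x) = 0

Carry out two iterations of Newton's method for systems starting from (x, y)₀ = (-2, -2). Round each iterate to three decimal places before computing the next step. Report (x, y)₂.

(-0.206, -0.841)

At (-2, -2): F = (4.000, 20.83229).
Jacobian J = [[1, -5], [-2·x·y + y + 2·sin(x), -x^2 + x - 4]].
At the point, J = [[1.000, -5.000], [-11.81859, -10.000]] (det J = -69.09297).
Solving J·Δ = −F gives Δ = (0.929, 0.986).
Then the next iterate is (x, y)₁ = (-1.071, -1.014).
Round to (-1.071, -1.014) and repeat: F = (-0.001, 5.34660), J = [[1.000, -5.000], [-4.94135, -6.21804]].
Δ = (0.865, 0.173), so (x, y)₂ = (-0.206, -0.841).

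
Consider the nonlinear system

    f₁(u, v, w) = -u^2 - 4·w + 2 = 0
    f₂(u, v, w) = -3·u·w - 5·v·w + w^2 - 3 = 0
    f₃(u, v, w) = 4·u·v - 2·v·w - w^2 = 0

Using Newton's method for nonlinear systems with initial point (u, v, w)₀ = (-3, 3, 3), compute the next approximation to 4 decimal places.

(-4.7500, 3.2500, -4.3750)

At (-3, 3, 3): F = (-19.0000, -12.0000, -63.0000).
Jacobian J = [[-2·u, 0, -4], [-3·w, -5·w, -3·u - 5·v + 2·w], [4·v, 4·u - 2·w, -2·v - 2·w]].
At the point, J = [[6.0000, 0.0000, -4.0000], [-9.0000, -15.0000, 0.0000], [12.0000, -18.0000, -12.0000]] (det J = -288.0000).
Solving J·Δ = −F gives Δ = (-1.7500, 0.2500, -7.3750).
Then the next iterate is (u, v, w)₁ = (-4.7500, 3.2500, -4.3750).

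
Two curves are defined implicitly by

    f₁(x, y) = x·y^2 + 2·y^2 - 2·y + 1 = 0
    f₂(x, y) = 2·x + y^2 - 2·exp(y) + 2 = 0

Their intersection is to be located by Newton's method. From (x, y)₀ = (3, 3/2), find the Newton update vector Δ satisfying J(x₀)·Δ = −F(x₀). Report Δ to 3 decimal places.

At (3, 3/2): F = (9.250, 1.28662).
Jacobian J = [[y^2, 2·x·y + 4·y - 2], [2, 2·y - 2·exp(y)]].
At the point, J = [[2.250, 13.000], [2.000, -5.96338]] (det J = -39.41760).
Solving J·Δ = −F gives Δ = (-1.824, -0.396).

(-1.824, -0.396)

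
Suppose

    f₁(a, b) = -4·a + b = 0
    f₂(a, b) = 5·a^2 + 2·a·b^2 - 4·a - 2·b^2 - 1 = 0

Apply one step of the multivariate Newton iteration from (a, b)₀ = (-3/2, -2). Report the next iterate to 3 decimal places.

(-0.286, -1.145)

At (-3/2, -2): F = (4.000, -3.750).
Jacobian J = [[-4, 1], [10·a + 2·b^2 - 4, 4·a·b - 4·b]].
At the point, J = [[-4.000, 1.000], [-11.000, 20.000]] (det J = -69.000).
Solving J·Δ = −F gives Δ = (1.214, 0.855).
Then the next iterate is (a, b)₁ = (-0.286, -1.145).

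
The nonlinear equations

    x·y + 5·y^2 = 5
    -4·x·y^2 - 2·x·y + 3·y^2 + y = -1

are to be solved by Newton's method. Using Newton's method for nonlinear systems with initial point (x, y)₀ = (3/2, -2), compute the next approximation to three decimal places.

(1.461, -1.347)

At (3/2, -2): F = (12.000, -7.000).
Jacobian J = [[y, x + 10·y], [-4·y^2 - 2·y, -8·x·y - 2·x + 6·y + 1]].
At the point, J = [[-2.000, -18.500], [-12.000, 10.000]] (det J = -242.000).
Solving J·Δ = −F gives Δ = (-0.039, 0.653).
Then the next iterate is (x, y)₁ = (1.461, -1.347).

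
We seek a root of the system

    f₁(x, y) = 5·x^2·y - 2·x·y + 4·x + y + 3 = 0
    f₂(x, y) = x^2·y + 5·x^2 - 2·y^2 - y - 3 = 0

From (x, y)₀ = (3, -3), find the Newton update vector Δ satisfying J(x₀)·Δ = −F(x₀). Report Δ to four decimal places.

At (3, -3): F = (-105.0000, 0.0000).
Jacobian J = [[10·x·y - 2·y + 4, 5·x^2 - 2·x + 1], [2·x·y + 10·x, x^2 - 4·y - 1]].
At the point, J = [[-80.0000, 40.0000], [12.0000, 20.0000]] (det J = -2080.0000).
Solving J·Δ = −F gives Δ = (-1.0096, 0.6058).

(-1.0096, 0.6058)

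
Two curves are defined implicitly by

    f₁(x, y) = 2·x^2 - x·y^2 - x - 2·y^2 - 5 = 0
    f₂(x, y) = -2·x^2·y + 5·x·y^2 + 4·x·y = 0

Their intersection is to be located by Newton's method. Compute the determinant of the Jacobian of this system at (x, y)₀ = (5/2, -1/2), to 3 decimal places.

J = [[4·x - y^2 - 1, -2·x·y - 4·y], [-4·x·y + 5·y^2 + 4·y, -2·x^2 + 10·x·y + 4·x]].
At the point, J = [[8.750, 4.500], [4.250, -15.000]].
det J = -150.375.

-150.375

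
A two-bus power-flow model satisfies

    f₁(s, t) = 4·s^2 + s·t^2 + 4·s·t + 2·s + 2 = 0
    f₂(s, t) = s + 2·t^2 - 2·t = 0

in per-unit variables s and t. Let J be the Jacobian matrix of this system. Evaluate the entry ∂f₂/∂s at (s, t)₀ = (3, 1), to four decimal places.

1.0000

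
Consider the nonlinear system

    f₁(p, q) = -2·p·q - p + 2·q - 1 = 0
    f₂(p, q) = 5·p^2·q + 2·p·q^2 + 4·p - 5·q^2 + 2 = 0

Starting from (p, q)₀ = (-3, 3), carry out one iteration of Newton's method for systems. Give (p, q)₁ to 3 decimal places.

(-1.909, 0.705)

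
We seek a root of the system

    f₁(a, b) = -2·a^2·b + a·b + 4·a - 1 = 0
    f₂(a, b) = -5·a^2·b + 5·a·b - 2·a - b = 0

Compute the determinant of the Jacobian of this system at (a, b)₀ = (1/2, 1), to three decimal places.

0.750

J = [[-4·a·b + b + 4, -2·a^2 + a], [-10·a·b + 5·b - 2, -5·a^2 + 5·a - 1]].
At the point, J = [[3.000, 0.000], [-2.000, 0.250]].
det J = 0.750.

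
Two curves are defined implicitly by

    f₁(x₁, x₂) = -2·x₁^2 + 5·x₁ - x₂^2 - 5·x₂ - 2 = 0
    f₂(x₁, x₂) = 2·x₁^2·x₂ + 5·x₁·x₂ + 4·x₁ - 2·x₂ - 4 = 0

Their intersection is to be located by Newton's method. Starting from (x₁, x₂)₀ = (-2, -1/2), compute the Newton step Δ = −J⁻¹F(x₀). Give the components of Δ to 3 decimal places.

(1.033, -1.079)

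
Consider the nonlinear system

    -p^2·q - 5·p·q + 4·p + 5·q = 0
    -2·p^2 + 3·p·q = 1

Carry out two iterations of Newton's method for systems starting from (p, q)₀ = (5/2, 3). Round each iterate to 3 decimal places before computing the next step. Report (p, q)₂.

(1.642, 1.333)

At (5/2, 3): F = (-31.250, 9.000).
Jacobian J = [[-2·p·q - 5·q + 4, -p^2 - 5·p + 5], [-4·p + 3·q, 3·p]].
At the point, J = [[-26.000, -13.750], [-1.000, 7.500]] (det J = -208.750).
Solving J·Δ = −F gives Δ = (-0.530, -1.271).
Then the next iterate is (p, q)₁ = (1.970, 1.729).
Round to (1.970, 1.729) and repeat: F = (-7.21573, 1.45659), J = [[-11.45726, -8.73090], [-2.693, 5.910]].
Δ = (-0.328, -0.396), so (p, q)₂ = (1.642, 1.333).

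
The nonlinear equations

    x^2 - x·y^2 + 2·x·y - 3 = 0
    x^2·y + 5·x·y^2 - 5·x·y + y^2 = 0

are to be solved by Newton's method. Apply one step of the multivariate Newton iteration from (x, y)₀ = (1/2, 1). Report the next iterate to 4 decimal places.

(1.6250, 0.5000)

At (1/2, 1): F = (-2.2500, 1.2500).
Jacobian J = [[2·x - y^2 + 2·y, -2·x·y + 2·x], [2·x·y + 5·y^2 - 5·y, x^2 + 10·x·y - 5·x + 2·y]].
At the point, J = [[2.0000, 0.0000], [1.0000, 4.7500]] (det J = 9.5000).
Solving J·Δ = −F gives Δ = (1.1250, -0.5000).
Then the next iterate is (x, y)₁ = (1.6250, 0.5000).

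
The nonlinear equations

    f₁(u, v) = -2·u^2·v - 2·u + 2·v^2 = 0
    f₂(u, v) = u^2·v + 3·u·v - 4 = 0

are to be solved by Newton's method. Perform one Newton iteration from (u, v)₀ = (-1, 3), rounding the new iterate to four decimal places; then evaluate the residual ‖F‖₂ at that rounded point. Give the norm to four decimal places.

At (-1, 3): F = (14.0000, -10.0000).
Jacobian J = [[-4·u·v - 2, -2·u^2 + 4·v], [2·u·v + 3·v, u^2 + 3·u]].
At the point, J = [[10.0000, 10.0000], [3.0000, -2.0000]] (det J = -50.0000).
Solving J·Δ = −F gives Δ = (1.4400, -2.8400).
Then the next iterate is (u, v)₁ = (0.4400, 0.1600).
Re-evaluating at (0.4400, 0.1600): F = (-0.890752, -3.757824), so ‖F‖₂ = 3.8620.

3.8620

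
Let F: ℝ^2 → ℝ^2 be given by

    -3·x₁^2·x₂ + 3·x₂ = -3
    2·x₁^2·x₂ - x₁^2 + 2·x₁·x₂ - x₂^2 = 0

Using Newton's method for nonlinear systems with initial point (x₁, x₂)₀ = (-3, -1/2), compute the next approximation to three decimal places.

(-1.837, -0.311)

At (-3, -1/2): F = (15.000, -15.250).
Jacobian J = [[-6·x₁·x₂, -3·x₁^2 + 3], [4·x₁·x₂ - 2·x₁ + 2·x₂, 2·x₁^2 + 2·x₁ - 2·x₂]].
At the point, J = [[-9.000, -24.000], [11.000, 13.000]] (det J = 147.000).
Solving J·Δ = −F gives Δ = (1.163, 0.189).
Then the next iterate is (x₁, x₂)₁ = (-1.837, -0.311).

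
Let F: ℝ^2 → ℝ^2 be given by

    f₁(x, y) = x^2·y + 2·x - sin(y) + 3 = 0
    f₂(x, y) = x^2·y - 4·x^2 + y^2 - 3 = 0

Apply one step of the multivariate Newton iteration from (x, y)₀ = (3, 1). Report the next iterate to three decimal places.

(1.193, 0.680)

At (3, 1): F = (17.15853, -29.000).
Jacobian J = [[2·x·y + 2, x^2 - cos(y)], [2·x·y - 8·x, x^2 + 2·y]].
At the point, J = [[8.000, 8.45970], [-18.000, 11.000]] (det J = 240.27456).
Solving J·Δ = −F gives Δ = (-1.807, -0.320).
Then the next iterate is (x, y)₁ = (1.193, 0.680).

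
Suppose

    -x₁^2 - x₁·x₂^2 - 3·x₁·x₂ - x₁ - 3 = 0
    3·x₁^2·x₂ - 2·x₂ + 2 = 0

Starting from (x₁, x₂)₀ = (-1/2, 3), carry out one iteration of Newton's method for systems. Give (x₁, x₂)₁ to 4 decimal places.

(-0.5010, 1.6071)

At (-1/2, 3): F = (6.2500, -1.7500).
Jacobian J = [[-2·x₁ - x₂^2 - 3·x₂ - 1, -2·x₁·x₂ - 3·x₁], [6·x₁·x₂, 3·x₁^2 - 2]].
At the point, J = [[-18.0000, 4.5000], [-9.0000, -1.2500]] (det J = 63.0000).
Solving J·Δ = −F gives Δ = (-0.0010, -1.3929).
Then the next iterate is (x₁, x₂)₁ = (-0.5010, 1.6071).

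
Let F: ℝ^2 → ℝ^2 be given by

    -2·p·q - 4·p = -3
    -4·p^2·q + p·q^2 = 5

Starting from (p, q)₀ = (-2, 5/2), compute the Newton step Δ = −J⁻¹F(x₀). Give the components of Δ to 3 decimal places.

(6.449, 9.260)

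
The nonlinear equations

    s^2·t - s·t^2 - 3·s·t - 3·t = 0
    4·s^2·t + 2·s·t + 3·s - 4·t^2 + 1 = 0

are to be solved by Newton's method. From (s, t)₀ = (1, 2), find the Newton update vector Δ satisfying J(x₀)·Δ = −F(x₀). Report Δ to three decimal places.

(-0.524, -1.206)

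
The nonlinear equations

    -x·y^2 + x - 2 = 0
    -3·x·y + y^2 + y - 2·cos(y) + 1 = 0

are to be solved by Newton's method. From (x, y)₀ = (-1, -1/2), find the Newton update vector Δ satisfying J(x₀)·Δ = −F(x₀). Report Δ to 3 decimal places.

At (-1, -1/2): F = (-2.750, -2.50517).
Jacobian J = [[-y^2 + 1, -2·x·y], [-3·y, -3·x + 2·y + 2·sin(y) + 1]].
At the point, J = [[0.750, -1.000], [1.500, 2.04115]] (det J = 3.03086).
Solving J·Δ = −F gives Δ = (2.679, -0.741).

(2.679, -0.741)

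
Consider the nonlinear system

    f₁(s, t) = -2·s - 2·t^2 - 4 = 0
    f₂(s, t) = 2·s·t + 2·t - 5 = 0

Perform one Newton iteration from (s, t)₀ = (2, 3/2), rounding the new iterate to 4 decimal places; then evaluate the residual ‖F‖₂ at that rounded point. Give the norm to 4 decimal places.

96.5598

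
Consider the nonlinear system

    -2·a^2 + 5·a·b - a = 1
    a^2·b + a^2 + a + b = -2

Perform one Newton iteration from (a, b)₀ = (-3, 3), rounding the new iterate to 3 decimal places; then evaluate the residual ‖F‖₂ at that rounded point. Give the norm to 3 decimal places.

At (-3, 3): F = (-61.000, 38.000).
Jacobian J = [[-4·a + 5·b - 1, 5·a], [2·a·b + 2·a + 1, a^2 + 1]].
At the point, J = [[26.000, -15.000], [-23.000, 10.000]] (det J = -85.000).
Solving J·Δ = −F gives Δ = (-0.471, -4.882).
Then the next iterate is (a, b)₁ = (-3.471, -1.882).
Re-evaluating at (-3.471, -1.882): F = (11.03743, -13.97920), so ‖F‖₂ = 17.811.

17.811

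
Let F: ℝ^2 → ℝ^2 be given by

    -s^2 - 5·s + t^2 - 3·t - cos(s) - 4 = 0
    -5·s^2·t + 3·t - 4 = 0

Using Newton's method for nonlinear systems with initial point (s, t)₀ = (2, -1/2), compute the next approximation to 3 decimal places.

At (2, -1/2): F = (-15.83385, 4.500).
Jacobian J = [[-2·s + sin(s) - 5, 2·t - 3], [-10·s·t, -5·s^2 + 3]].
At the point, J = [[-8.09070, -4.000], [10.000, -17.000]] (det J = 177.54194).
Solving J·Δ = −F gives Δ = (-1.618, -0.687).
Then the next iterate is (s, t)₁ = (0.382, -1.187).

(0.382, -1.187)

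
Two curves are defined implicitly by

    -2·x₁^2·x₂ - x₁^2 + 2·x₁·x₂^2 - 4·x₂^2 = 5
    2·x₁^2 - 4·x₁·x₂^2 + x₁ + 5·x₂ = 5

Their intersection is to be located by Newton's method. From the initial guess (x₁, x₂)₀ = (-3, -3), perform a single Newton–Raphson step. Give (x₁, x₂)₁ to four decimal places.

At (-3, -3): F = (-50.0000, 103.0000).
Jacobian J = [[-4·x₁·x₂ - 2·x₁ + 2·x₂^2, -2·x₁^2 + 4·x₁·x₂ - 8·x₂], [4·x₁ - 4·x₂^2 + 1, -8·x₁·x₂ + 5]].
At the point, J = [[-12.0000, 42.0000], [-47.0000, -67.0000]] (det J = 2778.0000).
Solving J·Δ = −F gives Δ = (0.3513, 1.2909).
Then the next iterate is (x₁, x₂)₁ = (-2.6487, -1.7091).

(-2.6487, -1.7091)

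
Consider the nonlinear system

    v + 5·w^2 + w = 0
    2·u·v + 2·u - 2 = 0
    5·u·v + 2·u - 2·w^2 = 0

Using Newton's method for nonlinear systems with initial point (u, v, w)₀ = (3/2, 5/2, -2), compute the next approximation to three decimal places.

(1.485, -0.297, -1.068)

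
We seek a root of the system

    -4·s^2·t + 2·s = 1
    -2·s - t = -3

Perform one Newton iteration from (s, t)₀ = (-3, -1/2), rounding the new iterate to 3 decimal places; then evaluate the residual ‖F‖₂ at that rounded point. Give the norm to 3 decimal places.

40.377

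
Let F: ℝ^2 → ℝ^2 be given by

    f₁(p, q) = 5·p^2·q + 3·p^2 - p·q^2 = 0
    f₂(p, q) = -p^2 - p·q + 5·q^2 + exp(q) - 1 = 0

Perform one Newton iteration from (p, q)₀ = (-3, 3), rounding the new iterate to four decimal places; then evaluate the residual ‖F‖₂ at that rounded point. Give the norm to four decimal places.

59.2311

At (-3, 3): F = (189.0000, 64.085537).
Jacobian J = [[10·p·q + 6·p - q^2, 5·p^2 - 2·p·q], [-2·p - q, -p + 10·q + exp(q)]].
At the point, J = [[-117.0000, 63.0000], [3.0000, 53.085537]] (det J = -6400.007820).
Solving J·Δ = −F gives Δ = (0.9368, -1.2602).
Then the next iterate is (p, q)₁ = (-2.0632, 1.7398).
Re-evaluating at (-2.0632, 1.7398): F = (56.045344, 19.163485), so ‖F‖₂ = 59.2311.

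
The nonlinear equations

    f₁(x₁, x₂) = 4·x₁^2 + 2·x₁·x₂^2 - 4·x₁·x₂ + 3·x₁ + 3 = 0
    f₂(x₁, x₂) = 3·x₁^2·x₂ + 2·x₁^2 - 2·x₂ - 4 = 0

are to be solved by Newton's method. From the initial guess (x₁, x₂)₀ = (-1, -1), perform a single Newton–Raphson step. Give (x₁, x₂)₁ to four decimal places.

(0.4667, -0.9333)

At (-1, -1): F = (-2.0000, -3.0000).
Jacobian J = [[8·x₁ + 2·x₂^2 - 4·x₂ + 3, 4·x₁·x₂ - 4·x₁], [6·x₁·x₂ + 4·x₁, 3·x₁^2 - 2]].
At the point, J = [[1.0000, 8.0000], [2.0000, 1.0000]] (det J = -15.0000).
Solving J·Δ = −F gives Δ = (1.4667, 0.0667).
Then the next iterate is (x₁, x₂)₁ = (0.4667, -0.9333).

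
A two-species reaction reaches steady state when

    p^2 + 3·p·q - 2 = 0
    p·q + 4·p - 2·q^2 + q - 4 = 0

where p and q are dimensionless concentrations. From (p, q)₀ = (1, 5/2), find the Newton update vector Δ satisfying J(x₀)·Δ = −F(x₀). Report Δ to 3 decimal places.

At (1, 5/2): F = (6.500, -7.500).
Jacobian J = [[2·p + 3·q, 3·p], [q + 4, p - 4·q + 1]].
At the point, J = [[9.500, 3.000], [6.500, -8.000]] (det J = -95.500).
Solving J·Δ = −F gives Δ = (-0.309, -1.188).

(-0.309, -1.188)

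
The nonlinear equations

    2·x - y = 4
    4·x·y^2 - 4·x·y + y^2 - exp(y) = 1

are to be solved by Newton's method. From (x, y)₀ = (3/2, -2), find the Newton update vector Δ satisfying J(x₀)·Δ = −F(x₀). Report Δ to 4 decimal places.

(0.1068, 1.2137)

At (3/2, -2): F = (1.0000, 38.864665).
Jacobian J = [[2, -1], [4·y^2 - 4·y, 8·x·y - 4·x + 2·y - exp(y)]].
At the point, J = [[2.0000, -1.0000], [24.0000, -34.135335]] (det J = -44.270671).
Solving J·Δ = −F gives Δ = (0.1068, 1.2137).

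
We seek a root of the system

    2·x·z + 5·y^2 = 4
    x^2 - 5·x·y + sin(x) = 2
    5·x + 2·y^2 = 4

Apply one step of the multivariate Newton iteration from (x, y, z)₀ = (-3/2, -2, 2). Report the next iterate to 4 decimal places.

(0.1183, -1.4260, 3.6647)

At (-3/2, -2, 2): F = (10.0000, -15.747495, -3.5000).
Jacobian J = [[2·z, 10·y, 2·x], [2·x - 5·y + cos(x), -5·x, 0], [5, 4·y, 0]].
At the point, J = [[4.0000, -20.0000, -3.0000], [7.070737, 7.5000, 0.0000], [5.0000, -8.0000, 0.0000]] (det J = 282.197693).
Solving J·Δ = −F gives Δ = (1.6183, 0.5740, 1.6647).
Then the next iterate is (x, y, z)₁ = (0.1183, -1.4260, 3.6647).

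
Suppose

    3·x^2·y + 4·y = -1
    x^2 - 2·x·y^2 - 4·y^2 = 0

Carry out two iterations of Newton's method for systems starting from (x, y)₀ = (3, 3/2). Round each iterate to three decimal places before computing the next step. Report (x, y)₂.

(0.938, 0.617)

At (3, 3/2): F = (47.500, -13.500).
Jacobian J = [[6·x·y, 3·x^2 + 4], [2·x - 2·y^2, -4·x·y - 8·y]].
At the point, J = [[27.000, 31.000], [1.500, -30.000]] (det J = -856.500).
Solving J·Δ = −F gives Δ = (-1.175, -0.509).
Then the next iterate is (x, y)₁ = (1.825, 0.991).
Round to (1.825, 0.991) and repeat: F = (14.86595, -4.18229), J = [[10.85145, 13.99188], [1.68584, -15.16230]].
Δ = (-0.887, -0.374), so (x, y)₂ = (0.938, 0.617).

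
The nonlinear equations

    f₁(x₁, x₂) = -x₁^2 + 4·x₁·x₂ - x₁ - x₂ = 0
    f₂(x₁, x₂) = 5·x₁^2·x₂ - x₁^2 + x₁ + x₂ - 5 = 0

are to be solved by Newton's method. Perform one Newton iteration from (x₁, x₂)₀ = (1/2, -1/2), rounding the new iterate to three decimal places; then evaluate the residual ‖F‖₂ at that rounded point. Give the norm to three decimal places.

11.577

At (1/2, -1/2): F = (-1.250, -5.875).
Jacobian J = [[-2·x₁ + 4·x₂ - 1, 4·x₁ - 1], [10·x₁·x₂ - 2·x₁ + 1, 5·x₁^2 + 1]].
At the point, J = [[-4.000, 1.000], [-2.500, 2.250]] (det J = -6.500).
Solving J·Δ = −F gives Δ = (0.471, 3.135).
Then the next iterate is (x₁, x₂)₁ = (0.971, 2.635).
Re-evaluating at (0.971, 2.635): F = (5.68550, 10.08509), so ‖F‖₂ = 11.577.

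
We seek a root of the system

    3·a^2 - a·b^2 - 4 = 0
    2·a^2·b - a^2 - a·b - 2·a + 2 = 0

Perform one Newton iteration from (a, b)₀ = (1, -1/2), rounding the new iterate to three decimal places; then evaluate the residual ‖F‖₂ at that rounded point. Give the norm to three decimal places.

At (1, -1/2): F = (-1.250, -1.500).
Jacobian J = [[6·a - b^2, -2·a·b], [4·a·b - 2·a - b - 2, 2·a^2 - a]].
At the point, J = [[5.750, 1.000], [-5.500, 1.000]] (det J = 11.250).
Solving J·Δ = −F gives Δ = (-0.022, 1.378).
Then the next iterate is (a, b)₁ = (0.978, 0.878).
Re-evaluating at (0.978, 0.878): F = (-1.88447, -0.09158), so ‖F‖₂ = 1.887.

1.887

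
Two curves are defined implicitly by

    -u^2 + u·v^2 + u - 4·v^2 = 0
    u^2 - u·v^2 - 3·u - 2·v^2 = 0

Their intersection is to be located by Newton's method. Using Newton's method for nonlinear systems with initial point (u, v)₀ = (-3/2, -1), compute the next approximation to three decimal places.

(-0.549, -0.591)

At (-3/2, -1): F = (-9.250, 6.250).
Jacobian J = [[-2·u + v^2 + 1, 2·u·v - 8·v], [2·u - v^2 - 3, -2·u·v - 4·v]].
At the point, J = [[5.000, 11.000], [-7.000, 1.000]] (det J = 82.000).
Solving J·Δ = −F gives Δ = (0.951, 0.409).
Then the next iterate is (u, v)₁ = (-0.549, -0.591).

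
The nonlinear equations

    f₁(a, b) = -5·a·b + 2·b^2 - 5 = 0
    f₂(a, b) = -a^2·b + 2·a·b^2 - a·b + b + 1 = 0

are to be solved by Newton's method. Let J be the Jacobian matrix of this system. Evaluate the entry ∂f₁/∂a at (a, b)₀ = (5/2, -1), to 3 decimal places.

5.000

∂f₁/∂a = -5·b.
At (5/2, -1) this is 5.000.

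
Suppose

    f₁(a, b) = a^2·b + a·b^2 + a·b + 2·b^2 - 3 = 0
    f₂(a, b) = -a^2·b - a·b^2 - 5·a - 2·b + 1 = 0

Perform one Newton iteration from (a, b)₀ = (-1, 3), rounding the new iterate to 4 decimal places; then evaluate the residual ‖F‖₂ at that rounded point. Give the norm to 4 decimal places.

2.4802

At (-1, 3): F = (6.0000, 6.0000).
Jacobian J = [[2·a·b + b^2 + b, a^2 + 2·a·b + a + 4·b], [-2·a·b - b^2 - 5, -a^2 - 2·a·b - 2]].
At the point, J = [[6.0000, 6.0000], [-8.0000, 3.0000]] (det J = 66.0000).
Solving J·Δ = −F gives Δ = (0.2727, -1.2727).
Then the next iterate is (a, b)₁ = (-0.7273, 1.7273).
Re-evaluating at (-0.7273, 1.7273): F = (0.4546, 2.438165), so ‖F‖₂ = 2.4802.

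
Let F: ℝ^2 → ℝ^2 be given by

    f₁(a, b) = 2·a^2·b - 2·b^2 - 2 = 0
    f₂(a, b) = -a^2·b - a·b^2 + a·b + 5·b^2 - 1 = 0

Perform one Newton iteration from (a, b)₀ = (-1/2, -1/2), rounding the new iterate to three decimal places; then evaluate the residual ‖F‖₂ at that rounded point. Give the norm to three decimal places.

At (-1/2, -1/2): F = (-2.750, 0.750).
Jacobian J = [[4·a·b, 2·a^2 - 4·b], [-2·a·b - b^2 + b, -a^2 - 2·a·b + a + 10·b]].
At the point, J = [[1.000, 2.500], [-1.250, -6.250]] (det J = -3.125).
Solving J·Δ = −F gives Δ = (4.900, -0.860).
Then the next iterate is (a, b)₁ = (4.400, -1.360).
Re-evaluating at (4.400, -1.360): F = (-58.35840, 20.45536), so ‖F‖₂ = 61.840.

61.840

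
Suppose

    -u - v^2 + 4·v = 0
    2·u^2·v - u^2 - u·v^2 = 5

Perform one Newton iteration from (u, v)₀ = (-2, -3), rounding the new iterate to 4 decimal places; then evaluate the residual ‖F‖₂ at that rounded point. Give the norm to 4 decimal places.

7.3176

At (-2, -3): F = (-19.0000, -15.0000).
Jacobian J = [[-1, -2·v + 4], [4·u·v - 2·u - v^2, 2·u^2 - 2·u·v]].
At the point, J = [[-1.0000, 10.0000], [19.0000, -4.0000]] (det J = -186.0000).
Solving J·Δ = −F gives Δ = (1.2151, 2.0215).
Then the next iterate is (u, v)₁ = (-0.7849, -0.9785).
Re-evaluating at (-0.7849, -0.9785): F = (-4.086562, -6.070201), so ‖F‖₂ = 7.3176.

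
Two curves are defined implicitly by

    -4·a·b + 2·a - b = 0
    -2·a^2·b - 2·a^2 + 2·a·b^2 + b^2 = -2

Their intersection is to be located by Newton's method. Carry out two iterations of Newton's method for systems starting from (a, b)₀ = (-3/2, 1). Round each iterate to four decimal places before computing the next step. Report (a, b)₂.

(-0.7437, 0.7716)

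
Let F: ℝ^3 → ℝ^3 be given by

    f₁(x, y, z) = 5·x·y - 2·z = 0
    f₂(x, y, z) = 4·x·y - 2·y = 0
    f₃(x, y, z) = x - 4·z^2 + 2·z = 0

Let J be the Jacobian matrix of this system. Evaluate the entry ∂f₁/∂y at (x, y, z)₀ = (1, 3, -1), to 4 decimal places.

5.0000

∂f₁/∂y = 5·x.
At (1, 3, -1) this is 5.0000.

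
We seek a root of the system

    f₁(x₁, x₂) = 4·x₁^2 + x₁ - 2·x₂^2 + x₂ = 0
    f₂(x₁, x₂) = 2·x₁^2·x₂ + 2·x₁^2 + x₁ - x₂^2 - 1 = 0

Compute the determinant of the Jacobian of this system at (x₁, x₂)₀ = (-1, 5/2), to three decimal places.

-96.000

J = [[8·x₁ + 1, -4·x₂ + 1], [4·x₁·x₂ + 4·x₁ + 1, 2·x₁^2 - 2·x₂]].
At the point, J = [[-7.000, -9.000], [-13.000, -3.000]].
det J = -96.000.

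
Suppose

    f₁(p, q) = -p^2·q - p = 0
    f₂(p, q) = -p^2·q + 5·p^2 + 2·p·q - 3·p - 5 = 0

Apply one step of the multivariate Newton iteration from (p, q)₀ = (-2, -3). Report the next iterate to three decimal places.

At (-2, -3): F = (14.000, 45.000).
Jacobian J = [[-2·p·q - 1, -p^2], [-2·p·q + 10·p + 2·q - 3, -p^2 + 2·p]].
At the point, J = [[-13.000, -4.000], [-41.000, -8.000]] (det J = -60.000).
Solving J·Δ = −F gives Δ = (1.133, -0.183).
Then the next iterate is (p, q)₁ = (-0.867, -3.183).

(-0.867, -3.183)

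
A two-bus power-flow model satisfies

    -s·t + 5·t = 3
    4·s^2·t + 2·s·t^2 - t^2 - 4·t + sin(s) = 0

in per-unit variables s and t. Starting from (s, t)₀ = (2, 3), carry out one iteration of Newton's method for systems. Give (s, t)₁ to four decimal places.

(1.9591, 0.9591)

At (2, 3): F = (6.0000, 63.909297).
Jacobian J = [[-t, -s + 5], [8·s·t + 2·t^2 + cos(s), 4·s^2 + 4·s·t - 2·t - 4]].
At the point, J = [[-3.0000, 3.0000], [65.583853, 30.0000]] (det J = -286.751559).
Solving J·Δ = −F gives Δ = (-0.0409, -2.0409).
Then the next iterate is (s, t)₁ = (1.9591, 0.9591).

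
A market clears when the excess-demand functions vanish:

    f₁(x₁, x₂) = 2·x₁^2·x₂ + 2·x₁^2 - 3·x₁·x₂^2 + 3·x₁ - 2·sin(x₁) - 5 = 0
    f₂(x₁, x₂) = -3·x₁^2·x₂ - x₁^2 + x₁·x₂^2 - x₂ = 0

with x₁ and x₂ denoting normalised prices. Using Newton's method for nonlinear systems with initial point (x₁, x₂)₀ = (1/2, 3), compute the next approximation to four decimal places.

(-0.4268, 3.0585)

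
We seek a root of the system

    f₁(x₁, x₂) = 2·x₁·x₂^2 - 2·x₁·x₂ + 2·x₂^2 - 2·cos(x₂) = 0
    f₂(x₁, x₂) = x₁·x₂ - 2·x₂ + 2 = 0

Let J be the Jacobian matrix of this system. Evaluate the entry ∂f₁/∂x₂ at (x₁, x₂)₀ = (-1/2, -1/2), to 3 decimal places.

-0.959

∂f₁/∂x₂ = 4·x₁·x₂ - 2·x₁ + 4·x₂ + 2·sin(x₂).
At (-1/2, -1/2) this is -0.959.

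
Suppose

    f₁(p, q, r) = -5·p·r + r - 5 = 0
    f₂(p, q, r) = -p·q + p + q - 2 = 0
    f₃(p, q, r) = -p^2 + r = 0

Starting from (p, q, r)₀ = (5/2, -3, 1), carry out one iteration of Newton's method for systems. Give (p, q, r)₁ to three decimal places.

At (5/2, -3, 1): F = (-16.500, 5.000, -5.250).
Jacobian J = [[-5·r, 0, -5·p + 1], [-q + 1, -p + 1, 0], [-2·p, 0, 1]].
At the point, J = [[-5.000, 0.000, -11.500], [4.000, -1.500, 0.000], [-5.000, 0.000, 1.000]] (det J = 93.750).
Solving J·Δ = −F gives Δ = (-1.230, 0.053, -0.900).
Then the next iterate is (p, q, r)₁ = (1.270, -2.947, 0.100).

(1.270, -2.947, 0.100)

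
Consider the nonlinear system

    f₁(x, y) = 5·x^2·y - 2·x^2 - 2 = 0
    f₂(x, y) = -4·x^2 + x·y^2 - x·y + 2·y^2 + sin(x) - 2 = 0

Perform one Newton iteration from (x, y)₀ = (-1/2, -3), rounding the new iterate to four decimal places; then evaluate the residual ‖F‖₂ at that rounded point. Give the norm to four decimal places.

2.7668

At (-1/2, -3): F = (-6.2500, 8.520574).
Jacobian J = [[10·x·y - 4·x, 5·x^2], [-8·x + y^2 - y + cos(x), 2·x·y - x + 4·y]].
At the point, J = [[17.0000, 1.2500], [16.877583, -8.5000]] (det J = -165.596978).
Solving J·Δ = −F gives Δ = (0.2565, 1.5117).
Then the next iterate is (x, y)₁ = (-0.2435, -1.4883).
Re-evaluating at (-0.2435, -1.4883): F = (-2.559808, 1.050041), so ‖F‖₂ = 2.7668.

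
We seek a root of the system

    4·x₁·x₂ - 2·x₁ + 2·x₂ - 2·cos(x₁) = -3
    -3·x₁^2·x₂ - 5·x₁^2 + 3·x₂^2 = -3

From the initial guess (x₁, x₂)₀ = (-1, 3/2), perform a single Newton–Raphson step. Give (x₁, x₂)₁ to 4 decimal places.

At (-1, 3/2): F = (0.919395, 0.2500).
Jacobian J = [[4·x₂ + 2·sin(x₁) - 2, 4·x₁ + 2], [-6·x₁·x₂ - 10·x₁, -3·x₁^2 + 6·x₂]].
At the point, J = [[2.317058, -2.0000], [19.0000, 6.0000]] (det J = 51.902348).
Solving J·Δ = −F gives Δ = (-0.1159, 0.3254).
Then the next iterate is (x₁, x₂)₁ = (-1.1159, 1.8254).

(-1.1159, 1.8254)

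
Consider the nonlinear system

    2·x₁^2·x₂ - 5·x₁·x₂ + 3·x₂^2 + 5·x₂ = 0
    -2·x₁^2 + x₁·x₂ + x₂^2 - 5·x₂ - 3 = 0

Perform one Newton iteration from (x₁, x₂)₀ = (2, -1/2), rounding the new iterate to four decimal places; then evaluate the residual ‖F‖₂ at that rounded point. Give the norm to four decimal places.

5.9326

At (2, -1/2): F = (-0.7500, -9.2500).
Jacobian J = [[4·x₁·x₂ - 5·x₂, 2·x₁^2 - 5·x₁ + 6·x₂ + 5], [-4·x₁ + x₂, x₁ + 2·x₂ - 5]].
At the point, J = [[-1.5000, 0.0000], [-8.5000, -4.0000]] (det J = 6.0000).
Solving J·Δ = −F gives Δ = (-0.5000, -1.2500).
Then the next iterate is (x₁, x₂)₁ = (1.5000, -1.7500).
Re-evaluating at (1.5000, -1.7500): F = (5.6875, 1.6875), so ‖F‖₂ = 5.9326.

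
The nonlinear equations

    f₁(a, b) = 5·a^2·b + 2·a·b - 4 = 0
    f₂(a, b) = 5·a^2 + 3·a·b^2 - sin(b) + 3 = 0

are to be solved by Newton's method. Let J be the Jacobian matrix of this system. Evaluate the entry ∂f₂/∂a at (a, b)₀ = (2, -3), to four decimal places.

∂f₂/∂a = 10·a + 3·b^2.
At (2, -3) this is 47.0000.

47.0000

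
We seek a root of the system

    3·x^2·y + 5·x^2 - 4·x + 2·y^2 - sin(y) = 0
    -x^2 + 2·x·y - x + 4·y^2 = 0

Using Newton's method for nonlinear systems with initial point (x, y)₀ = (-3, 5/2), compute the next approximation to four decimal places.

At (-3, 5/2): F = (136.401528, 4.0000).
Jacobian J = [[6·x·y + 10·x - 4, 3·x^2 + 4·y - cos(y)], [-2·x + 2·y - 1, 2·x + 8·y]].
At the point, J = [[-79.0000, 37.801144], [10.0000, 14.0000]] (det J = -1484.011436).
Solving J·Δ = −F gives Δ = (1.1849, -1.1321).
Then the next iterate is (x, y)₁ = (-1.8151, 1.3679).

(-1.8151, 1.3679)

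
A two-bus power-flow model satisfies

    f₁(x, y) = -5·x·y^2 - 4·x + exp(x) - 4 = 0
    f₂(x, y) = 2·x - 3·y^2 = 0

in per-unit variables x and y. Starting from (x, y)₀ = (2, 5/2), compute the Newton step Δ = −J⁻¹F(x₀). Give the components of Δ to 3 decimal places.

At (2, 5/2): F = (-67.11094, -14.750).
Jacobian J = [[-5·y^2 + exp(x) - 4, -10·x·y], [2, -6·y]].
At the point, J = [[-27.86094, -50.000], [2.000, -15.000]] (det J = 517.91416).
Solving J·Δ = −F gives Δ = (-0.520, -1.053).

(-0.520, -1.053)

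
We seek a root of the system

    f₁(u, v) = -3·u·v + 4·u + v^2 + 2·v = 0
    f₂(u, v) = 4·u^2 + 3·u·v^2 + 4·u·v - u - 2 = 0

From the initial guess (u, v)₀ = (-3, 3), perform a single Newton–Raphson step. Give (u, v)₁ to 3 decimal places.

(3.739, 3.217)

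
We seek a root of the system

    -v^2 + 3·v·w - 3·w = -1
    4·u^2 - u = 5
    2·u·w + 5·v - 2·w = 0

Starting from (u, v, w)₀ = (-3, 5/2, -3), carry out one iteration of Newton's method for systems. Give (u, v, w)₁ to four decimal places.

(-1.6400, 2.2489, 0.3856)

At (-3, 5/2, -3): F = (-18.7500, 34.0000, 36.5000).
Jacobian J = [[0, -2·v + 3·w, 3·v - 3], [8·u - 1, 0, 0], [2·w, 5, 2·u - 2]].
At the point, J = [[0.0000, -14.0000, 4.5000], [-25.0000, 0.0000, 0.0000], [-6.0000, 5.0000, -8.0000]] (det J = 2237.5000).
Solving J·Δ = −F gives Δ = (1.3600, -0.2511, 3.3856).
Then the next iterate is (u, v, w)₁ = (-1.6400, 2.2489, 0.3856).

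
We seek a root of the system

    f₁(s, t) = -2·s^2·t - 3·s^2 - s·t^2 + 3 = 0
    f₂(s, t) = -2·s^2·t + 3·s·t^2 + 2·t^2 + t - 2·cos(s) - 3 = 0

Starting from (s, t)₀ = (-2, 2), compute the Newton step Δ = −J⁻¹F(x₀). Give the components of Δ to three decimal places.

(0.708, -0.592)

At (-2, 2): F = (-17.000, -32.16771).
Jacobian J = [[-4·s·t - 6·s - t^2, -2·s^2 - 2·s·t], [-4·s·t + 3·t^2 + 2·sin(s), -2·s^2 + 6·s·t + 4·t + 1]].
At the point, J = [[24.000, 0.000], [26.18141, -23.000]] (det J = -552.000).
Solving J·Δ = −F gives Δ = (0.708, -0.592).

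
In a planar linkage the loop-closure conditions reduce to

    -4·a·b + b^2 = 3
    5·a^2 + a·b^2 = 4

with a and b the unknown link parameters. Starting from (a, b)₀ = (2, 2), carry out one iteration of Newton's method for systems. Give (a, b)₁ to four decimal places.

At (2, 2): F = (-15.0000, 24.0000).
Jacobian J = [[-4·b, -4·a + 2·b], [10·a + b^2, 2·a·b]].
At the point, J = [[-8.0000, -4.0000], [24.0000, 8.0000]] (det J = 32.0000).
Solving J·Δ = −F gives Δ = (0.7500, -5.2500).
Then the next iterate is (a, b)₁ = (2.7500, -3.2500).

(2.7500, -3.2500)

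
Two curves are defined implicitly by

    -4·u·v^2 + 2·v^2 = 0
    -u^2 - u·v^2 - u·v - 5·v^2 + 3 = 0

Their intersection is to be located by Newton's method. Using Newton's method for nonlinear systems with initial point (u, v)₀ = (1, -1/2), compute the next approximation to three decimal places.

(-2.000, -1.750)

At (1, -1/2): F = (-0.500, 1.000).
Jacobian J = [[-4·v^2, -8·u·v + 4·v], [-2·u - v^2 - v, -2·u·v - u - 10·v]].
At the point, J = [[-1.000, 2.000], [-1.750, 5.000]] (det J = -1.500).
Solving J·Δ = −F gives Δ = (-3.000, -1.250).
Then the next iterate is (u, v)₁ = (-2.000, -1.750).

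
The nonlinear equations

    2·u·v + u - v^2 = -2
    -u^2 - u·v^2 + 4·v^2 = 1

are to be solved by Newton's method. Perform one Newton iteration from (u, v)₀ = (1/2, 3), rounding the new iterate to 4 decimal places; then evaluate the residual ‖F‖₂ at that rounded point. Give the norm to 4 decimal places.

At (1/2, 3): F = (-3.5000, 30.2500).
Jacobian J = [[2·v + 1, 2·u - 2·v], [-2·u - v^2, -2·u·v + 8·v]].
At the point, J = [[7.0000, -5.0000], [-10.0000, 21.0000]] (det J = 97.0000).
Solving J·Δ = −F gives Δ = (-0.8015, -1.8222).
Then the next iterate is (u, v)₁ = (-0.3015, 1.1778).
Re-evaluating at (-0.3015, 1.1778): F = (-0.398926, 4.876194), so ‖F‖₂ = 4.8925.

4.8925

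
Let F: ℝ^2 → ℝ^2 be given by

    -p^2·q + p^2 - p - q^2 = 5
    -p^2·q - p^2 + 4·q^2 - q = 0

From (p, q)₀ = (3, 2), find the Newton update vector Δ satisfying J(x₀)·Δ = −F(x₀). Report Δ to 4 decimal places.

(-1.0688, -1.0399)

At (3, 2): F = (-21.0000, -13.0000).
Jacobian J = [[-2·p·q + 2·p - 1, -p^2 - 2·q], [-2·p·q - 2·p, -p^2 + 8·q - 1]].
At the point, J = [[-7.0000, -13.0000], [-18.0000, 6.0000]] (det J = -276.0000).
Solving J·Δ = −F gives Δ = (-1.0688, -1.0399).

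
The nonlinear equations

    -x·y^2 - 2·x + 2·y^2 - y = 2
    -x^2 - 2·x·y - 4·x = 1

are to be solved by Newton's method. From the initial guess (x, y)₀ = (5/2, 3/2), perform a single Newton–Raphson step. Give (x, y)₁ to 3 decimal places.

(0.929, 0.321)

At (5/2, 3/2): F = (-9.625, -24.750).
Jacobian J = [[-y^2 - 2, -2·x·y + 4·y - 1], [-2·x - 2·y - 4, -2·x]].
At the point, J = [[-4.250, -2.500], [-12.000, -5.000]] (det J = -8.750).
Solving J·Δ = −F gives Δ = (-1.571, -1.179).
Then the next iterate is (x, y)₁ = (0.929, 0.321).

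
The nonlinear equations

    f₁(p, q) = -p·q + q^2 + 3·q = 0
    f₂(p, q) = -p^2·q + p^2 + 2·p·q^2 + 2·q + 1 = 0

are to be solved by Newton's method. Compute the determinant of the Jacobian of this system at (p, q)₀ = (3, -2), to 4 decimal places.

J = [[-q, -p + 2·q + 3], [-2·p·q + 2·p + 2·q^2, -p^2 + 4·p·q + 2]].
At the point, J = [[2.0000, -4.0000], [26.0000, -31.0000]].
det J = 42.0000.

42.0000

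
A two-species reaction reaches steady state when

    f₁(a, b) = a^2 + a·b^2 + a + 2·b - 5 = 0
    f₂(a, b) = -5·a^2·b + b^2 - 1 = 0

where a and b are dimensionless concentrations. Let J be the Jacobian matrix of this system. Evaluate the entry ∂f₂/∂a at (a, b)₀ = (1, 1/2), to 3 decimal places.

-5.000

∂f₂/∂a = -10·a·b.
At (1, 1/2) this is -5.000.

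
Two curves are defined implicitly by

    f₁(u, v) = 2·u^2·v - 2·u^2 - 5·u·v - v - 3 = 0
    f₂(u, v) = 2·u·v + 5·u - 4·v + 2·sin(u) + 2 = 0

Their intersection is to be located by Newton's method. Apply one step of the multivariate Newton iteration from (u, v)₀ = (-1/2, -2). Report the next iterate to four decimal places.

(-0.2612, -0.1602)

At (-1/2, -2): F = (-7.5000, 8.541149).
Jacobian J = [[4·u·v - 4·u - 5·v, 2·u^2 - 5·u - 1], [2·v + 2·cos(u) + 5, 2·u - 4]].
At the point, J = [[16.0000, 2.0000], [2.755165, -5.0000]] (det J = -85.510330).
Solving J·Δ = −F gives Δ = (0.2388, 1.8398).
Then the next iterate is (u, v)₁ = (-0.2612, -0.1602).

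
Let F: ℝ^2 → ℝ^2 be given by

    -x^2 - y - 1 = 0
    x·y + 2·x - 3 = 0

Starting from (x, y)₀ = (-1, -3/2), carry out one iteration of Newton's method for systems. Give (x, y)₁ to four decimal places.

(-3.0000, -6.0000)

At (-1, -3/2): F = (-0.5000, -3.5000).
Jacobian J = [[-2·x, -1], [y + 2, x]].
At the point, J = [[2.0000, -1.0000], [0.5000, -1.0000]] (det J = -1.5000).
Solving J·Δ = −F gives Δ = (-2.0000, -4.5000).
Then the next iterate is (x, y)₁ = (-3.0000, -6.0000).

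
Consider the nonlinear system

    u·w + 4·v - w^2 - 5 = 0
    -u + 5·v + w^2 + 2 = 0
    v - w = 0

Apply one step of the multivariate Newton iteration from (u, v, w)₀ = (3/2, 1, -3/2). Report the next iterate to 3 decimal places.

(-0.205, 0.023, 0.023)

At (3/2, 1, -3/2): F = (-5.500, 7.750, 2.500).
Jacobian J = [[w, 4, u - 2·w], [-1, 5, 2·w], [0, 1, -1]].
At the point, J = [[-1.500, 4.000, 4.500], [-1.000, 5.000, -3.000], [0.000, 1.000, -1.000]] (det J = -5.500).
Solving J·Δ = −F gives Δ = (-1.705, -0.977, 1.523).
Then the next iterate is (u, v, w)₁ = (-0.205, 0.023, 0.023).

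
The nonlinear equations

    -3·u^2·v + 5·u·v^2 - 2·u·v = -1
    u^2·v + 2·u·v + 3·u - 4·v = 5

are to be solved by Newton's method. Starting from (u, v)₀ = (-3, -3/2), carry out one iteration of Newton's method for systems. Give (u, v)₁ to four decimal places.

(-1.5178, -0.6605)

At (-3, -3/2): F = (-1.2500, -12.5000).
Jacobian J = [[-6·u·v + 5·v^2 - 2·v, -3·u^2 + 10·u·v - 2·u], [2·u·v + 2·v + 3, u^2 + 2·u - 4]].
At the point, J = [[-12.7500, 24.0000], [9.0000, -1.0000]] (det J = -203.2500).
Solving J·Δ = −F gives Δ = (1.4822, 0.8395).
Then the next iterate is (u, v)₁ = (-1.5178, -0.6605).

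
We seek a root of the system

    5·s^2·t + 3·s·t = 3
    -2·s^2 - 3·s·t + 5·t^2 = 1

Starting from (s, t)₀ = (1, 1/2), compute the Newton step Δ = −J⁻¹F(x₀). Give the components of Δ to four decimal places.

(-0.4912, 0.2741)

At (1, 1/2): F = (1.0000, -3.2500).
Jacobian J = [[10·s·t + 3·t, 5·s^2 + 3·s], [-4·s - 3·t, -3·s + 10·t]].
At the point, J = [[6.5000, 8.0000], [-5.5000, 2.0000]] (det J = 57.0000).
Solving J·Δ = −F gives Δ = (-0.4912, 0.2741).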